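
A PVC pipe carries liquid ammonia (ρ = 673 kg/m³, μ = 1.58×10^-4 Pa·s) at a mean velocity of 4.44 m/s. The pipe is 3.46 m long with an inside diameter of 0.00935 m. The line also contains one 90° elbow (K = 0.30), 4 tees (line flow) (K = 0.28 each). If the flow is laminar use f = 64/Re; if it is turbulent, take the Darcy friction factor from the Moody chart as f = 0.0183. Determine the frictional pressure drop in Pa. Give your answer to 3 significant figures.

ΔP ≈ 54300 Pa

Reynolds number Re = ρVD/μ = 673 · 4.44 · 0.00935 / 0.000158 = 1.768e+05.
Re > 4000 → turbulent; use the Moody-chart value f = 0.0183.
Total minor-loss coefficient ΣK = 1·0.3 + 4·0.28 = 1.42.
ΔP = [f·L/D + ΣK]·(ρV²/2) = [0.0183·3.46/0.00935 + 1.42]·(673·4.44²/2) = [6.772 + 1.42]·6634 = 5.434e+04 Pa.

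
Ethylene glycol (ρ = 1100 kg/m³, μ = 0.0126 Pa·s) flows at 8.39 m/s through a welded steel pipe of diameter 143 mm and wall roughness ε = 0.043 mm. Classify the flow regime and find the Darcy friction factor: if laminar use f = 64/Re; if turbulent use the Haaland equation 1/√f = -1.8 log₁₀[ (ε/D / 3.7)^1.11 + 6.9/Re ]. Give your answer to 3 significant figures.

Re = ρVD/μ = 1100·8.39·0.143/0.0126 = 1.047e+05.
Re > 4000 → turbulent. ε/D = 4.3e-05/0.143 = 0.000301; Haaland: 1/√f = -1.8 log₁₀[2.88e-05 + 6.59e-05] = 7.242, so f = 0.01906.

f ≈ 0.0191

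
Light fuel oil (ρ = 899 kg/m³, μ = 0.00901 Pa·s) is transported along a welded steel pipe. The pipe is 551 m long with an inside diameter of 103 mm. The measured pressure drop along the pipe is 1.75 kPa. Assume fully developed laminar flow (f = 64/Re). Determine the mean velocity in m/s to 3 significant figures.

For laminar flow, f = 64/Re with Re = ρVD/μ, so Darcy-Weisbach reduces to ΔP = 32μLV/D². Solving for V: V = ΔP·D²/(32μL) = 1750·(0.103)²/(32·0.00901·551) = 0.1169 m/s.
Check: Re = ρVD/μ = 899·0.1169·0.103/0.00901 = 1201 < 2300, so the laminar assumption holds.

V ≈ 0.117 m/s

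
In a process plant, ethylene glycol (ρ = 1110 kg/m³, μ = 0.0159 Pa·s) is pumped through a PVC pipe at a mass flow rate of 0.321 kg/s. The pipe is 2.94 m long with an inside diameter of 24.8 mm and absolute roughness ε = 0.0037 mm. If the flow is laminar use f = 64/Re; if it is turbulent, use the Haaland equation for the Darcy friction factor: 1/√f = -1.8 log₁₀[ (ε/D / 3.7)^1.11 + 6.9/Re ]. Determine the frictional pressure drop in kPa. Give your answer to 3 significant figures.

A = πD²/4 = π(0.0248)²/4 = 0.0004831 m²; mean velocity V = ṁ/(ρA) = 0.321/(1110 · 0.0004831) = 0.5987 m/s.
Reynolds number Re = ρVD/μ = 1110 · 0.5987 · 0.0248 / 0.0159 = 1036.
Re < 2300 → laminar flow, so f = 64/Re = 64/1036 = 0.06175 (the turbulent correlation is not needed).
Darcy-Weisbach: ΔP = f(L/D)(ρV²/2) = 0.06175·(2.94/0.0248)·(1110·0.5987²/2) = 0.06175·118.5·198.9 = 1456 Pa.
ΔP = 1456 Pa = 1.46 kPa.

ΔP ≈ 1.46 kPa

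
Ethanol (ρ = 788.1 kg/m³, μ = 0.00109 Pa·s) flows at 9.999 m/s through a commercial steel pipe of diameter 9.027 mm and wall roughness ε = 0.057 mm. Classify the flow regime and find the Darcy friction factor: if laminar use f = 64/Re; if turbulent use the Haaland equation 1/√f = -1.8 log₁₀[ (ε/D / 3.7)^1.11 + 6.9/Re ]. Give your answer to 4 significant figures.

Re = ρVD/μ = 788.1·9.999·0.009027/0.00109 = 6.526e+04.
Re > 4000 → turbulent. ε/D = 5.7e-05/0.009027 = 0.00631; Haaland: 1/√f = -1.8 log₁₀[0.000847 + 0.000106] = 5.438, so f = 0.03381.

f ≈ 0.03381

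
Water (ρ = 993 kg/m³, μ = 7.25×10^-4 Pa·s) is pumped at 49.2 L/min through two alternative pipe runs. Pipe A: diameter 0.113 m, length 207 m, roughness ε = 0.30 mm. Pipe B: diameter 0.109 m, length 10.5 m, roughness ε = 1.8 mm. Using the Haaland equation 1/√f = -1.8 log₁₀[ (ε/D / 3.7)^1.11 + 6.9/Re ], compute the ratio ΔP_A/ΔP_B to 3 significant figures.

ΔP_A/ΔP_B ≈ 11.2

Pipe A: V = Q/A = 0.00082/0.01003 = 0.08176 m/s; Re = 1.265e+04; ε/D = 0.00265; Haaland → f = 0.03294; ΔP_A = f(L/D)(ρV²/2) = 200.3 Pa.
Pipe B: V = Q/A = 0.00082/0.009331 = 0.08788 m/s; Re = 1.312e+04; ε/D = 0.0165; Haaland → f = 0.04842; ΔP_B = f(L/D)(ρV²/2) = 17.88 Pa.
ΔP_A/ΔP_B = 200.3/17.88 = 11.2.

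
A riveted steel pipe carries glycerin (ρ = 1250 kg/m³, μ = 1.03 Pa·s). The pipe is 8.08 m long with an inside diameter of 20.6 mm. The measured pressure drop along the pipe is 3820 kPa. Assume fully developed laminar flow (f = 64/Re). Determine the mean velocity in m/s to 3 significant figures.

For laminar flow, f = 64/Re with Re = ρVD/μ, so Darcy-Weisbach reduces to ΔP = 32μLV/D². Solving for V: V = ΔP·D²/(32μL) = 3.82e+06·(0.0206)²/(32·1.03·8.08) = 6.087 m/s.
Check: Re = ρVD/μ = 1250·6.087·0.0206/1.03 = 152.2 < 2300, so the laminar assumption holds.

V ≈ 6.09 m/s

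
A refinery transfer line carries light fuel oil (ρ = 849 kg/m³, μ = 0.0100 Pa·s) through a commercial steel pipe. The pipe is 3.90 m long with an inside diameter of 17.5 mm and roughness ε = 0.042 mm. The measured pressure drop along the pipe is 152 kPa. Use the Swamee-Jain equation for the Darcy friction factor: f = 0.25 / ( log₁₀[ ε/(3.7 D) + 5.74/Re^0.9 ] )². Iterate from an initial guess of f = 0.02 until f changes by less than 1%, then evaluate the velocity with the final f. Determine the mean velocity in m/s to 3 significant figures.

Rearranging Darcy-Weisbach: V = √(2·ΔP·D/(f·L·ρ)). With ε/D = 4.2e-05/0.0175 = 0.0024, iterate starting from f = 0.02:
  f = 0.02 → V = √(2·1.52e+05·0.0175/(0.02·3.9·849)) = 8.963 m/s; Re = ρVD/μ = 1.332e+04; f → 0.03297
  f = 0.03297 → V = 6.981 m/s; Re = 1.037e+04; f → 0.03456
  f = 0.03456 → V = 6.818 m/s; Re = 1.013e+04; f → 0.03472
Converged (Δf/f < 1%). With the final f = 0.03472: V = √(2·1.52e+05·0.0175/(0.03472·3.9·849)) = 6.802 m/s.

V ≈ 6.80 m/s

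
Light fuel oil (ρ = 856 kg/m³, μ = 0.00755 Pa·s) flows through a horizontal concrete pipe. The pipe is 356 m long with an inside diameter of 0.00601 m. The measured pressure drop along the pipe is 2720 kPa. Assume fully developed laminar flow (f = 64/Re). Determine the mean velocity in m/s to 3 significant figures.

For laminar flow, f = 64/Re with Re = ρVD/μ, so Darcy-Weisbach reduces to ΔP = 32μLV/D². Solving for V: V = ΔP·D²/(32μL) = 2.72e+06·(0.00601)²/(32·0.00755·356) = 1.142 m/s.
Check: Re = ρVD/μ = 856·1.142·0.00601/0.00755 = 778.3 < 2300, so the laminar assumption holds.

V ≈ 1.14 m/s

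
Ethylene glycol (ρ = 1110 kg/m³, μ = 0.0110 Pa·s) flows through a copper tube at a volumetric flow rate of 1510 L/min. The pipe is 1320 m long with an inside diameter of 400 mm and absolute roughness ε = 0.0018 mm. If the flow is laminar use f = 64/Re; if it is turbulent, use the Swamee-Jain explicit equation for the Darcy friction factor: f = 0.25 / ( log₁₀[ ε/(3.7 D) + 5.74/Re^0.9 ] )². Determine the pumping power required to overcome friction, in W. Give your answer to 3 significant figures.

P ≈ 60.8 W

Q = 1510 L/min = 1510/60000 = 0.02517 m³/s.
Cross-sectional area A = πD²/4 = π(0.4)²/4 = 0.1257 m²; mean velocity V = Q/A = 0.02517/0.1257 = 0.2003 m/s.
Reynolds number Re = ρVD/μ = 1110 · 0.2003 · 0.4 / 0.011 = 8084.
Re > 4000 → turbulent. Relative roughness ε/D = 1.8e-06/0.4 = 4.5e-06. Swamee-Jain: f = 0.25/(log₁₀[4.5e-06/3.7 + 5.74/8084^0.9])² = 0.25/(log₁₀[1.22e-06 + 0.00175])² = 0.25/(-2.758)² = 0.03288.
Darcy-Weisbach: ΔP = f(L/D)(ρV²/2) = 0.03288·(1320/0.4)·(1110·0.2003²/2) = 0.03288·3300·22.26 = 2415 Pa.
Pumping power P = QΔP = 0.02517·2415 = 60.78 W = 60.8 W.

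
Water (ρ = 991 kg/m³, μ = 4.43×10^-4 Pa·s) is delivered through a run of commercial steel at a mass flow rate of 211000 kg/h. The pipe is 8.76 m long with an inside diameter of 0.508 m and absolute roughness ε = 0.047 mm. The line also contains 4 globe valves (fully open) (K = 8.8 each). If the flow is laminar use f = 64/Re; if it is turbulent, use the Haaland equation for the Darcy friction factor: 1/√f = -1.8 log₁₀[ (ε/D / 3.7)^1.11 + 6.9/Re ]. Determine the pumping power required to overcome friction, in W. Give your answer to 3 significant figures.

P ≈ 88.5 W

ṁ = 211000 kg/h = 211000/3600 = 58.61 kg/s.
A = πD²/4 = π(0.508)²/4 = 0.2027 m²; mean velocity V = ṁ/(ρA) = 58.61/(991 · 0.2027) = 0.2918 m/s.
Reynolds number Re = ρVD/μ = 991 · 0.2918 · 0.508 / 0.000443 = 3.316e+05.
Re > 4000 → turbulent. Relative roughness ε/D = 4.7e-05/0.508 = 9.25e-05. Haaland: 1/√f = -1.8 log₁₀[(9.25e-05/3.7)^1.11 + 6.9/3.316e+05] = -1.8 log₁₀[7.79e-06 + 2.08e-05] = 8.178, so f = 0.01495.
Total minor-loss coefficient ΣK = 4·8.8 = 35.2.
ΔP = [f·L/D + ΣK]·(ρV²/2) = [0.01495·8.76/0.508 + 35.2]·(991·0.2918²/2) = [0.2578 + 35.2]·42.19 = 1496 Pa.
Q = ṁ/ρ = 58.61/991 = 0.05914 m³/s.
Pumping power P = QΔP = 0.05914·1496 = 88.48 W = 88.5 W.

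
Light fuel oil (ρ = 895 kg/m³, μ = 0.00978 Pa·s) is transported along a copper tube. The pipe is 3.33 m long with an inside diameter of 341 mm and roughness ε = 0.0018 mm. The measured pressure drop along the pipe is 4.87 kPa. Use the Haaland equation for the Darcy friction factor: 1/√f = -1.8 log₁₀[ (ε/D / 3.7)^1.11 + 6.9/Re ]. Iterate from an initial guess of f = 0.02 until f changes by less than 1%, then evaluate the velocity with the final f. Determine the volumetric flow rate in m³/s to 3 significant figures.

Q ≈ 0.797 m³/s

Rearranging Darcy-Weisbach: V = √(2·ΔP·D/(f·L·ρ)). With ε/D = 1.8e-06/0.341 = 5.28e-06, iterate starting from f = 0.02:
  f = 0.02 → V = √(2·4870·0.341/(0.02·3.33·895)) = 7.465 m/s; Re = ρVD/μ = 2.329e+05; f → 0.01508
  f = 0.01508 → V = 8.596 m/s; Re = 2.682e+05; f → 0.01469
  f = 0.01469 → V = 8.711 m/s; Re = 2.718e+05; f → 0.01465
Converged (Δf/f < 1%). With the final f = 0.01465: V = √(2·4870·0.341/(0.01465·3.33·895)) = 8.722 m/s.
Q = V·A = 8.722·(π/4·0.341²) = 0.7965 m³/s = 0.797 m³/s.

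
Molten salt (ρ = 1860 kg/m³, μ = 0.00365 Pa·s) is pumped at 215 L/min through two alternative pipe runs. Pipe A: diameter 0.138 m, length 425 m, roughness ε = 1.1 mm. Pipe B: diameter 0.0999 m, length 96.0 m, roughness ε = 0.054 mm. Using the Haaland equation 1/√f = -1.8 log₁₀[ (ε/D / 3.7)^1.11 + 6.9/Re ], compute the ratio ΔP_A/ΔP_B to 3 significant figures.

ΔP_A/ΔP_B ≈ 1.32

Pipe A: V = Q/A = 0.003583/0.01496 = 0.2396 m/s; Re = 1.685e+04; ε/D = 0.00797; Haaland → f = 0.03875; ΔP_A = f(L/D)(ρV²/2) = 6370 Pa.
Pipe B: V = Q/A = 0.003583/0.007838 = 0.4572 m/s; Re = 2.327e+04; ε/D = 0.000541; Haaland → f = 0.02587; ΔP_B = f(L/D)(ρV²/2) = 4833 Pa.
ΔP_A/ΔP_B = 6370/4833 = 1.32.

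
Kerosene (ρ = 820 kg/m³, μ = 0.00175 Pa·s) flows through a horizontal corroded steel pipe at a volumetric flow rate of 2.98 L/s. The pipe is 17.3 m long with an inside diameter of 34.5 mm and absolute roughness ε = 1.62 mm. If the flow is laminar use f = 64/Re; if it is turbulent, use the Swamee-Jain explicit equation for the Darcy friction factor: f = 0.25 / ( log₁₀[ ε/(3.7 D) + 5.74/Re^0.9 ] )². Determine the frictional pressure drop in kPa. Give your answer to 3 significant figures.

ΔP ≈ 147 kPa

Q = 2.98 L/s = 2.98/1000 = 0.00298 m³/s.
Cross-sectional area A = πD²/4 = π(0.0345)²/4 = 0.0009348 m²; mean velocity V = Q/A = 0.00298/0.0009348 = 3.188 m/s.
Reynolds number Re = ρVD/μ = 820 · 3.188 · 0.0345 / 0.00175 = 5.153e+04.
Re > 4000 → turbulent. Relative roughness ε/D = 0.00162/0.0345 = 0.047. Swamee-Jain: f = 0.25/(log₁₀[0.047/3.7 + 5.74/5.153e+04^0.9])² = 0.25/(log₁₀[0.0127 + 0.00033])² = 0.25/(-1.885)² = 0.07033.
Darcy-Weisbach: ΔP = f(L/D)(ρV²/2) = 0.07033·(17.3/0.0345)·(820·3.188²/2) = 0.07033·501.4·4166 = 1.469e+05 Pa.
ΔP = 1.469e+05 Pa = 147 kPa.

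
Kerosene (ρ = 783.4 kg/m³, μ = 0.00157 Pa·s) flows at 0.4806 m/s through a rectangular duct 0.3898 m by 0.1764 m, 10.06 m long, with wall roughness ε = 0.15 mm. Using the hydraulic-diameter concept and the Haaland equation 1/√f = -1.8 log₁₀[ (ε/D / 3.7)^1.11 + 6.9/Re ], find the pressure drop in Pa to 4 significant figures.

ΔP ≈ 82.75 Pa

Hydraulic diameter D_h = 4A/P = 4·(0.3898·0.1764)/(2·(0.3898+0.1764)) = 0.275/1.132 = 0.2429 m.
Re = ρVD_h/μ = 783.4·0.4806·0.2429/0.00157 = 5.825e+04.
ε/D_h = 0.00015/0.2429 = 0.000618; Haaland gives 1/√f = -1.8 log₁₀[6.41e-05+0.000118] = 6.729, so f = 0.02208.
ΔP = f(L/D_h)(ρV²/2) = 0.02208·10.06/0.2429·90.47 = 82.75 Pa.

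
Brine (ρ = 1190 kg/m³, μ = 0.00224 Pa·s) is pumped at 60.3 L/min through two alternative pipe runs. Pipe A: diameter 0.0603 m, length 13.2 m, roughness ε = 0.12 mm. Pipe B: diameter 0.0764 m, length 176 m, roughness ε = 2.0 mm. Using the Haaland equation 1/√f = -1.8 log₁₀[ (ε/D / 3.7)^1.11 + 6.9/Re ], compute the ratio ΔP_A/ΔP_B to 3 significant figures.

Pipe A: V = Q/A = 0.001005/0.002856 = 0.3519 m/s; Re = 1.127e+04; ε/D = 0.00199; Haaland → f = 0.0327; ΔP_A = f(L/D)(ρV²/2) = 527.5 Pa.
Pipe B: V = Q/A = 0.001005/0.004584 = 0.2192 m/s; Re = 8898; ε/D = 0.0262; Haaland → f = 0.05776; ΔP_B = f(L/D)(ρV²/2) = 3805 Pa.
ΔP_A/ΔP_B = 527.5/3805 = 0.139.

ΔP_A/ΔP_B ≈ 0.139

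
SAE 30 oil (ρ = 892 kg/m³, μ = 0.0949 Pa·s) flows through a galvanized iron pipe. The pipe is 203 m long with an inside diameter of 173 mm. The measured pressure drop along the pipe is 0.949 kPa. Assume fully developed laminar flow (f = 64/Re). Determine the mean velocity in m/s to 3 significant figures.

For laminar flow, f = 64/Re with Re = ρVD/μ, so Darcy-Weisbach reduces to ΔP = 32μLV/D². Solving for V: V = ΔP·D²/(32μL) = 949·(0.173)²/(32·0.0949·203) = 0.04607 m/s.
Check: Re = ρVD/μ = 892·0.04607·0.173/0.0949 = 74.92 < 2300, so the laminar assumption holds.

V ≈ 0.0461 m/s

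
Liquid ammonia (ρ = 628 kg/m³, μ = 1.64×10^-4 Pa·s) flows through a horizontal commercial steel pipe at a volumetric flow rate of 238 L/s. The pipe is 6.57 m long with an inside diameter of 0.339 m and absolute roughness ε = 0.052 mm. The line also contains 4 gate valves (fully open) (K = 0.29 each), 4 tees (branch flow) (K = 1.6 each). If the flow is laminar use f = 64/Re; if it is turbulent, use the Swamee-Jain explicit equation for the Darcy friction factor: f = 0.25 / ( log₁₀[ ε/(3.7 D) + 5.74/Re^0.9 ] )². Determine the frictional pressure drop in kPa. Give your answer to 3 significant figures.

Q = 238 L/s = 238/1000 = 0.238 m³/s.
Cross-sectional area A = πD²/4 = π(0.339)²/4 = 0.09026 m²; mean velocity V = Q/A = 0.238/0.09026 = 2.637 m/s.
Reynolds number Re = ρVD/μ = 628 · 2.637 · 0.339 / 0.000164 = 3.423e+06.
Re > 4000 → turbulent. Relative roughness ε/D = 5.2e-05/0.339 = 0.000153. Swamee-Jain: f = 0.25/(log₁₀[0.000153/3.7 + 5.74/3.423e+06^0.9])² = 0.25/(log₁₀[4.15e-05 + 7.55e-06])² = 0.25/(-4.31)² = 0.01346.
Total minor-loss coefficient ΣK = 4·0.29 + 4·1.6 = 7.56.
ΔP = [f·L/D + ΣK]·(ρV²/2) = [0.01346·6.57/0.339 + 7.56]·(628·2.637²/2) = [0.2609 + 7.56]·2183 = 1.707e+04 Pa.
ΔP = 1.707e+04 Pa = 17.1 kPa.

ΔP ≈ 17.1 kPa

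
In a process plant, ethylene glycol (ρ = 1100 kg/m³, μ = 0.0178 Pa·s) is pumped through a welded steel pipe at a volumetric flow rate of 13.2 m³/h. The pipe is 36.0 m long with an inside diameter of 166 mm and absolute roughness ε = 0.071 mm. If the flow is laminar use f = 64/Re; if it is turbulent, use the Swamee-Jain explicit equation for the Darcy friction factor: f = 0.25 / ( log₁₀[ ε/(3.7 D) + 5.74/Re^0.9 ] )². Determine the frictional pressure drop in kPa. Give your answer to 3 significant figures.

ΔP ≈ 0.126 kPa

Q = 13.2 m³/h = 13.2/3600 = 0.003667 m³/s.
Cross-sectional area A = πD²/4 = π(0.166)²/4 = 0.02164 m²; mean velocity V = Q/A = 0.003667/0.02164 = 0.1694 m/s.
Reynolds number Re = ρVD/μ = 1100 · 0.1694 · 0.166 / 0.0178 = 1738.
Re < 2300 → laminar flow, so f = 64/Re = 64/1738 = 0.03682 (the turbulent correlation is not needed).
Darcy-Weisbach: ΔP = f(L/D)(ρV²/2) = 0.03682·(36/0.166)·(1100·0.1694²/2) = 0.03682·216.9·15.79 = 126.1 Pa.
ΔP = 126.1 Pa = 0.126 kPa.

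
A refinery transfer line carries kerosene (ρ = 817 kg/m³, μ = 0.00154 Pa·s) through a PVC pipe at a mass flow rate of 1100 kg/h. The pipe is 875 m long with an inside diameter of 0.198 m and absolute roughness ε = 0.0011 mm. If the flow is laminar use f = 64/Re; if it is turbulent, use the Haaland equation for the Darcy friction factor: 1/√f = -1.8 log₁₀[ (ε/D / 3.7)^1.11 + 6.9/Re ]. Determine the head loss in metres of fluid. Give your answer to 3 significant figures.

ṁ = 1100 kg/h = 1100/3600 = 0.3056 kg/s.
A = πD²/4 = π(0.198)²/4 = 0.03079 m²; mean velocity V = ṁ/(ρA) = 0.3056/(817 · 0.03079) = 0.01215 m/s.
Reynolds number Re = ρVD/μ = 817 · 0.01215 · 0.198 / 0.00154 = 1276.
Re < 2300 → laminar flow, so f = 64/Re = 64/1276 = 0.05016 (the turbulent correlation is not needed).
Darcy-Weisbach: ΔP = f(L/D)(ρV²/2) = 0.05016·(875/0.198)·(817·0.01215²/2) = 0.05016·4419·0.06027 = 13.36 Pa.
Head loss h_f = ΔP/(ρg) = 13.36/(817·9.81) = 0.00167 m.

h_f ≈ 0.00167 m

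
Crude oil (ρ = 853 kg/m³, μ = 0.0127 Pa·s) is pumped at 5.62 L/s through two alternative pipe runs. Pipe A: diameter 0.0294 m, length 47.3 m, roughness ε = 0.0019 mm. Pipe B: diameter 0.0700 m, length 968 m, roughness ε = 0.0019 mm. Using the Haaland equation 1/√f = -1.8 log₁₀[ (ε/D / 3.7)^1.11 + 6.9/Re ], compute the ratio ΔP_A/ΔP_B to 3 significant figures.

Pipe A: V = Q/A = 0.00562/0.0006789 = 8.279 m/s; Re = 1.635e+04; ε/D = 6.46e-05; Haaland → f = 0.02719; ΔP_A = f(L/D)(ρV²/2) = 1.279e+06 Pa.
Pipe B: V = Q/A = 0.00562/0.003848 = 1.46 m/s; Re = 6866; ε/D = 2.71e-05; Haaland → f = 0.03436; ΔP_B = f(L/D)(ρV²/2) = 4.322e+05 Pa.
ΔP_A/ΔP_B = 1.279e+06/4.322e+05 = 2.96.

ΔP_A/ΔP_B ≈ 2.96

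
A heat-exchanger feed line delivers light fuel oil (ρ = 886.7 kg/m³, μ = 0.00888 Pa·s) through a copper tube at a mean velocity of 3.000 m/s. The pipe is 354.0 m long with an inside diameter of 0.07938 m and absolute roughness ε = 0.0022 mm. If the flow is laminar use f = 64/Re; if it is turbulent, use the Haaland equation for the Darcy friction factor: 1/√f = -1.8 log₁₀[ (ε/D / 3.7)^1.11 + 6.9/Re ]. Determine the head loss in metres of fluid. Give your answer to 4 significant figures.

Reynolds number Re = ρVD/μ = 886.7 · 3 · 0.07938 / 0.00888 = 2.378e+04.
Re > 4000 → turbulent. Relative roughness ε/D = 2.2e-06/0.07938 = 2.77e-05. Haaland: 1/√f = -1.8 log₁₀[(2.77e-05/3.7)^1.11 + 6.9/2.378e+04] = -1.8 log₁₀[2.05e-06 + 0.00029] = 6.362, so f = 0.02471.
Darcy-Weisbach: ΔP = f(L/D)(ρV²/2) = 0.02471·(354/0.07938)·(886.7·3²/2) = 0.02471·4460·3990 = 4.397e+05 Pa.
Head loss h_f = ΔP/(ρg) = 4.397e+05/(886.7·9.81) = 50.55 m.

h_f ≈ 50.55 m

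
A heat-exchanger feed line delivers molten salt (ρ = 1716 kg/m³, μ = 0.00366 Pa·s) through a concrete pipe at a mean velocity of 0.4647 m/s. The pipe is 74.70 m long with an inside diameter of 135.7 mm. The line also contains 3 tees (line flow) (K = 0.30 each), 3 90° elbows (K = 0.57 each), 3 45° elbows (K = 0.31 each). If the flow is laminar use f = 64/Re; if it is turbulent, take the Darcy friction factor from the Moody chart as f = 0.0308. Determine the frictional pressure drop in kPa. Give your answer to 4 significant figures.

ΔP ≈ 3.797 kPa

Reynolds number Re = ρVD/μ = 1716 · 0.4647 · 0.1357 / 0.00366 = 2.957e+04.
Re > 4000 → turbulent; use the Moody-chart value f = 0.0308.
Total minor-loss coefficient ΣK = 3·0.3 + 3·0.57 + 3·0.31 = 3.54.
ΔP = [f·L/D + ΣK]·(ρV²/2) = [0.0308·74.7/0.1357 + 3.54]·(1716·0.4647²/2) = [16.95 + 3.54]·185.3 = 3797 Pa.
ΔP = 3797 Pa = 3.797 kPa.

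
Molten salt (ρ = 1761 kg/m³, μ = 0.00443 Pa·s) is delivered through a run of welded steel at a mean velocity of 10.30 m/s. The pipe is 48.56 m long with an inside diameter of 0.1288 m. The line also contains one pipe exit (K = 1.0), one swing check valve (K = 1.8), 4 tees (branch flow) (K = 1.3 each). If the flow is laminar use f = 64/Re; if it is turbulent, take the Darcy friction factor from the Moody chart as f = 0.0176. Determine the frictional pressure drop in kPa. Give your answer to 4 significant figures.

Reynolds number Re = ρVD/μ = 1761 · 10.3 · 0.1288 / 0.00443 = 5.274e+05.
Re > 4000 → turbulent; use the Moody-chart value f = 0.0176.
Total minor-loss coefficient ΣK = 1·1 + 1·1.8 + 4·1.3 = 8.
ΔP = [f·L/D + ΣK]·(ρV²/2) = [0.0176·48.56/0.1288 + 8]·(1761·10.3²/2) = [6.636 + 8]·9.341e+04 = 1.367e+06 Pa.
ΔP = 1.367e+06 Pa = 1367 kPa.

ΔP ≈ 1367 kPa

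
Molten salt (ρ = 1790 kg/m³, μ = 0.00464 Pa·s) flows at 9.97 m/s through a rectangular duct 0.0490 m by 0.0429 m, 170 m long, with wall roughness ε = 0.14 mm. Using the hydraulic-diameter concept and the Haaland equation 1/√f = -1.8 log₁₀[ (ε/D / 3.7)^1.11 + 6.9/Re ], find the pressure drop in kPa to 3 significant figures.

ΔP ≈ 8940 kPa

Hydraulic diameter D_h = 4A/P = 4·(0.049·0.0429)/(2·(0.049+0.0429)) = 0.008408/0.1838 = 0.04575 m.
Re = ρVD_h/μ = 1790·9.97·0.04575/0.00464 = 1.76e+05.
ε/D_h = 0.00014/0.04575 = 0.00306; Haaland gives 1/√f = -1.8 log₁₀[0.000379+3.92e-05] = 6.082, so f = 0.02704.
ΔP = f(L/D_h)(ρV²/2) = 0.02704·170/0.04575·8.896e+04 = 8.938e+06 Pa.
ΔP = 8940 kPa.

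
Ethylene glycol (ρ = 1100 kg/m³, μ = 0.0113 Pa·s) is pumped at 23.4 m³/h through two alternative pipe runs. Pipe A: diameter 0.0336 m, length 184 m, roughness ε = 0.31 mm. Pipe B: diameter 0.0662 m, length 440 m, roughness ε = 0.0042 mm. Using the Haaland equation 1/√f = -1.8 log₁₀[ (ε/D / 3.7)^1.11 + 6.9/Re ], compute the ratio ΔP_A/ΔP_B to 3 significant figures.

Pipe A: V = Q/A = 0.0065/0.0008867 = 7.331 m/s; Re = 2.398e+04; ε/D = 0.00923; Haaland → f = 0.03931; ΔP_A = f(L/D)(ρV²/2) = 6.363e+06 Pa.
Pipe B: V = Q/A = 0.0065/0.003442 = 1.888 m/s; Re = 1.217e+04; ε/D = 6.34e-05; Haaland → f = 0.02936; ΔP_B = f(L/D)(ρV²/2) = 3.827e+05 Pa.
ΔP_A/ΔP_B = 6.363e+06/3.827e+05 = 16.6.

ΔP_A/ΔP_B ≈ 16.6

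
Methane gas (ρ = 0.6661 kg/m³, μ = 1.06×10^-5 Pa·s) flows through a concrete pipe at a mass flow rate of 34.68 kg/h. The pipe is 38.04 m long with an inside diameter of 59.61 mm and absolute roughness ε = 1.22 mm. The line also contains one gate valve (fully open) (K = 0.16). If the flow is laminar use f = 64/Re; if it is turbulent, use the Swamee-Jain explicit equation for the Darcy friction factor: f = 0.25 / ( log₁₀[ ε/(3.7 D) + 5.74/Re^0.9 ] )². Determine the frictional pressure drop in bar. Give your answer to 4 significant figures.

ΔP ≈ 0.002965 bar

ṁ = 34.68 kg/h = 34.68/3600 = 0.009633 kg/s.
A = πD²/4 = π(0.05961)²/4 = 0.002791 m²; mean velocity V = ṁ/(ρA) = 0.009633/(0.6661 · 0.002791) = 5.182 m/s.
Reynolds number Re = ρVD/μ = 0.6661 · 5.182 · 0.05961 / 1.06e-05 = 1.941e+04.
Re > 4000 → turbulent. Relative roughness ε/D = 0.00122/0.05961 = 0.0205. Swamee-Jain: f = 0.25/(log₁₀[0.0205/3.7 + 5.74/1.941e+04^0.9])² = 0.25/(log₁₀[0.00553 + 0.000794])² = 0.25/(-2.199)² = 0.0517.
Total minor-loss coefficient ΣK = 1·0.16 = 0.16.
ΔP = [f·L/D + ΣK]·(ρV²/2) = [0.0517·38.04/0.05961 + 0.16]·(0.6661·5.182²/2) = [32.99 + 0.16]·8.944 = 296.5 Pa.
ΔP = 296.5 Pa = 0.002965 bar.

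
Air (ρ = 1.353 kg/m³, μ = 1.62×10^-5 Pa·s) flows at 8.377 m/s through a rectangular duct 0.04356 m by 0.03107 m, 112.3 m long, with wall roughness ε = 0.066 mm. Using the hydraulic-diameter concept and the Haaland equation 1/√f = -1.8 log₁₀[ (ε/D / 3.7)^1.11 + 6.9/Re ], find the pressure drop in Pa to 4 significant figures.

Hydraulic diameter D_h = 4A/P = 4·(0.04356·0.03107)/(2·(0.04356+0.03107)) = 0.005414/0.1493 = 0.03627 m.
Re = ρVD_h/μ = 1.353·8.377·0.03627/1.62e-05 = 2.538e+04.
ε/D_h = 6.6e-05/0.03627 = 0.00182; Haaland gives 1/√f = -1.8 log₁₀[0.000213+0.000272] = 5.966, so f = 0.02809.
ΔP = f(L/D_h)(ρV²/2) = 0.02809·112.3/0.03627·47.47 = 4129 Pa.

ΔP ≈ 4129 Pa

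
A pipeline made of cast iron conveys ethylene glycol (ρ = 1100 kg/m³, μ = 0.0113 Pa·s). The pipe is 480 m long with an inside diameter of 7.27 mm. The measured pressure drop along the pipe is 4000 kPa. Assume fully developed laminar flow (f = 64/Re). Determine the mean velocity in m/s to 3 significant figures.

For laminar flow, f = 64/Re with Re = ρVD/μ, so Darcy-Weisbach reduces to ΔP = 32μLV/D². Solving for V: V = ΔP·D²/(32μL) = 4e+06·(0.00727)²/(32·0.0113·480) = 1.218 m/s.
Check: Re = ρVD/μ = 1100·1.218·0.00727/0.0113 = 862 < 2300, so the laminar assumption holds.

V ≈ 1.22 m/s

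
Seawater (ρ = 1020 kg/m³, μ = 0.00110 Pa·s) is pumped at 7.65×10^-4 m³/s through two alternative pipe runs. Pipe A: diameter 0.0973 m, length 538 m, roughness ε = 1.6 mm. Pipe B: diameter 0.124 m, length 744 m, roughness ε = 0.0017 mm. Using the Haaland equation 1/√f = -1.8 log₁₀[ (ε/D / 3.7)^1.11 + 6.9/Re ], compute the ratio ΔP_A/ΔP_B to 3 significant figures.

ΔP_A/ΔP_B ≈ 3.57

Pipe A: V = Q/A = 0.000765/0.007436 = 0.1029 m/s; Re = 9283; ε/D = 0.0164; Haaland → f = 0.04955; ΔP_A = f(L/D)(ρV²/2) = 1479 Pa.
Pipe B: V = Q/A = 0.000765/0.01208 = 0.06335 m/s; Re = 7284; ε/D = 1.37e-05; Haaland → f = 0.03377; ΔP_B = f(L/D)(ρV²/2) = 414.7 Pa.
ΔP_A/ΔP_B = 1479/414.7 = 3.57.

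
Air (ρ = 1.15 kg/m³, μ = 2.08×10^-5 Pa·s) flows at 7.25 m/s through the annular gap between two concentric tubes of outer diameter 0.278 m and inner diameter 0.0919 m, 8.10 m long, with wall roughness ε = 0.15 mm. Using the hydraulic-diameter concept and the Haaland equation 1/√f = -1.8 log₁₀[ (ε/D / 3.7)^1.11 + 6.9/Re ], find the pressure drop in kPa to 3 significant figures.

ΔP ≈ 0.0289 kPa

Hydraulic diameter D_h = 4A/P = D_o - D_i = 0.278 - 0.0919 = 0.1861 m.
Re = ρVD_h/μ = 1.15·7.25·0.1861/2.08e-05 = 7.46e+04.
ε/D_h = 0.00015/0.1861 = 0.000806; Haaland gives 1/√f = -1.8 log₁₀[8.62e-05+9.25e-05] = 6.746, so f = 0.02197.
ΔP = f(L/D_h)(ρV²/2) = 0.02197·8.1/0.1861·30.22 = 28.9 Pa.
ΔP = 0.0289 kPa.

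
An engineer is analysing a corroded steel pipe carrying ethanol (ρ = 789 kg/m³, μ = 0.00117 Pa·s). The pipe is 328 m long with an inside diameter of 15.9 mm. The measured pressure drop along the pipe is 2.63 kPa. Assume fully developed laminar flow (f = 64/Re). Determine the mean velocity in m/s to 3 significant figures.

V ≈ 0.0541 m/s

For laminar flow, f = 64/Re with Re = ρVD/μ, so Darcy-Weisbach reduces to ΔP = 32μLV/D². Solving for V: V = ΔP·D²/(32μL) = 2630·(0.0159)²/(32·0.00117·328) = 0.05414 m/s.
Check: Re = ρVD/μ = 789·0.05414·0.0159/0.00117 = 580.5 < 2300, so the laminar assumption holds.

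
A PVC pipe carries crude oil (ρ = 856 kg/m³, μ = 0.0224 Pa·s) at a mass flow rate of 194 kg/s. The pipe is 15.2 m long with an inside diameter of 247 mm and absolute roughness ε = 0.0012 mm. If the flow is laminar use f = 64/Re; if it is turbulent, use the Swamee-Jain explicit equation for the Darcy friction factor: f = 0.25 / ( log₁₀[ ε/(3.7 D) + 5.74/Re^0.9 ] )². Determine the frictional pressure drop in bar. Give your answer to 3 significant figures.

ΔP ≈ 0.126 bar

A = πD²/4 = π(0.247)²/4 = 0.04792 m²; mean velocity V = ṁ/(ρA) = 194/(856 · 0.04792) = 4.73 m/s.
Reynolds number Re = ρVD/μ = 856 · 4.73 · 0.247 / 0.0224 = 4.464e+04.
Re > 4000 → turbulent. Relative roughness ε/D = 1.2e-06/0.247 = 4.86e-06. Swamee-Jain: f = 0.25/(log₁₀[4.86e-06/3.7 + 5.74/4.464e+04^0.9])² = 0.25/(log₁₀[1.31e-06 + 0.000375])² = 0.25/(-3.424)² = 0.02132.
Darcy-Weisbach: ΔP = f(L/D)(ρV²/2) = 0.02132·(15.2/0.247)·(856·4.73²/2) = 0.02132·61.54·9575 = 1.256e+04 Pa.
ΔP = 1.256e+04 Pa = 0.126 bar.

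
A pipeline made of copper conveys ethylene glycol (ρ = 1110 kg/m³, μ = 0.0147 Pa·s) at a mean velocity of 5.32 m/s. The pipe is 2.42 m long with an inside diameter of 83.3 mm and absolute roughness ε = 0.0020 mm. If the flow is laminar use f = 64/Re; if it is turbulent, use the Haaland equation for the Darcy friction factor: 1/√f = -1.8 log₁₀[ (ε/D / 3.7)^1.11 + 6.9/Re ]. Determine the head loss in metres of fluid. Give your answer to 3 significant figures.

h_f ≈ 0.954 m

Reynolds number Re = ρVD/μ = 1110 · 5.32 · 0.0833 / 0.0147 = 3.346e+04.
Re > 4000 → turbulent. Relative roughness ε/D = 2e-06/0.0833 = 2.4e-05. Haaland: 1/√f = -1.8 log₁₀[(2.4e-05/3.7)^1.11 + 6.9/3.346e+04] = -1.8 log₁₀[1.74e-06 + 0.000206] = 6.628, so f = 0.02277.
Darcy-Weisbach: ΔP = f(L/D)(ρV²/2) = 0.02277·(2.42/0.0833)·(1110·5.32²/2) = 0.02277·29.05·1.571e+04 = 1.039e+04 Pa.
Head loss h_f = ΔP/(ρg) = 1.039e+04/(1110·9.81) = 0.954 m.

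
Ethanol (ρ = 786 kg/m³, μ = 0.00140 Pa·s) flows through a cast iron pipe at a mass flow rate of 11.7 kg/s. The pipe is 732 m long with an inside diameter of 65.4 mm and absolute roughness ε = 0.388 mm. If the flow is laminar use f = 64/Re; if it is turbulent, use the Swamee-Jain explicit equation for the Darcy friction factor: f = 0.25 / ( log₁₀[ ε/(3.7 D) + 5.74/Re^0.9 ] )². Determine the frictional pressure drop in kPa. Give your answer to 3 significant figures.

ΔP ≈ 2830 kPa

A = πD²/4 = π(0.0654)²/4 = 0.003359 m²; mean velocity V = ṁ/(ρA) = 11.7/(786 · 0.003359) = 4.431 m/s.
Reynolds number Re = ρVD/μ = 786 · 4.431 · 0.0654 / 0.0014 = 1.627e+05.
Re > 4000 → turbulent. Relative roughness ε/D = 0.000388/0.0654 = 0.00593. Swamee-Jain: f = 0.25/(log₁₀[0.00593/3.7 + 5.74/1.627e+05^0.9])² = 0.25/(log₁₀[0.0016 + 0.000117])² = 0.25/(-2.764)² = 0.03272.
Darcy-Weisbach: ΔP = f(L/D)(ρV²/2) = 0.03272·(732/0.0654)·(786·4.431²/2) = 0.03272·1.119e+04·7717 = 2.826e+06 Pa.
ΔP = 2.826e+06 Pa = 2830 kPa.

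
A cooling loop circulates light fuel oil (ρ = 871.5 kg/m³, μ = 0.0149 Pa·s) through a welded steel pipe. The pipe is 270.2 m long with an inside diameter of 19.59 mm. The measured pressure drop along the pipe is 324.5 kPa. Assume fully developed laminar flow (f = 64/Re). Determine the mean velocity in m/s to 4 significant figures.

For laminar flow, f = 64/Re with Re = ρVD/μ, so Darcy-Weisbach reduces to ΔP = 32μLV/D². Solving for V: V = ΔP·D²/(32μL) = 3.245e+05·(0.01959)²/(32·0.0149·270.2) = 0.9666 m/s.
Check: Re = ρVD/μ = 871.5·0.9666·0.01959/0.0149 = 1108 < 2300, so the laminar assumption holds.

V ≈ 0.9666 m/s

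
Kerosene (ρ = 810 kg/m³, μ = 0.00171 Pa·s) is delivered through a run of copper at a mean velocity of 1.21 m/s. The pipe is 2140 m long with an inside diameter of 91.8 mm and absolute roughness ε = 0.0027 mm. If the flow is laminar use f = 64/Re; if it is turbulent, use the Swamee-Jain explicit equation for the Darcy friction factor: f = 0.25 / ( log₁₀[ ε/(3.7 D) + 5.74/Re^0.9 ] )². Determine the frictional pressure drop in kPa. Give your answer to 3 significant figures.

ΔP ≈ 285 kPa

Reynolds number Re = ρVD/μ = 810 · 1.21 · 0.0918 / 0.00171 = 5.262e+04.
Re > 4000 → turbulent. Relative roughness ε/D = 2.7e-06/0.0918 = 2.94e-05. Swamee-Jain: f = 0.25/(log₁₀[2.94e-05/3.7 + 5.74/5.262e+04^0.9])² = 0.25/(log₁₀[7.95e-06 + 0.000324])² = 0.25/(-3.48)² = 0.02065.
Darcy-Weisbach: ΔP = f(L/D)(ρV²/2) = 0.02065·(2140/0.0918)·(810·1.21²/2) = 0.02065·2.331e+04·593 = 2.854e+05 Pa.
ΔP = 2.854e+05 Pa = 285 kPa.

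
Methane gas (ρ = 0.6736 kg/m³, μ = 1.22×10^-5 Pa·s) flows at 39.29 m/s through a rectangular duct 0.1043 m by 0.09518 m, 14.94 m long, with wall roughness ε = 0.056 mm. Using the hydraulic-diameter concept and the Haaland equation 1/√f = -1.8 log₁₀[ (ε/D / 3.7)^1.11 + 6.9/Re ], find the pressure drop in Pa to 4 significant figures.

Hydraulic diameter D_h = 4A/P = 4·(0.1043·0.09518)/(2·(0.1043+0.09518)) = 0.03971/0.399 = 0.09953 m.
Re = ρVD_h/μ = 0.6736·39.29·0.09953/1.22e-05 = 2.159e+05.
ε/D_h = 5.6e-05/0.09953 = 0.000563; Haaland gives 1/√f = -1.8 log₁₀[5.78e-05+3.2e-05] = 7.284, so f = 0.01885.
ΔP = f(L/D_h)(ρV²/2) = 0.01885·14.94/0.09953·519.9 = 1471 Pa.

ΔP ≈ 1471 Pa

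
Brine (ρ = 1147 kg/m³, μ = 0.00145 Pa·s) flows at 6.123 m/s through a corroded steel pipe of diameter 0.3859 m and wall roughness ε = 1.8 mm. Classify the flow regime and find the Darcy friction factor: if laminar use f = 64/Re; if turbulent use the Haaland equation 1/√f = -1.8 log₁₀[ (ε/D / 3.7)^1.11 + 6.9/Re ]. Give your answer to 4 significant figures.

f ≈ 0.02985

Re = ρVD/μ = 1147·6.123·0.3859/0.00145 = 1.869e+06.
Re > 4000 → turbulent. ε/D = 0.0018/0.3859 = 0.00466; Haaland: 1/√f = -1.8 log₁₀[0.000605 + 3.69e-06] = 5.788, so f = 0.02985.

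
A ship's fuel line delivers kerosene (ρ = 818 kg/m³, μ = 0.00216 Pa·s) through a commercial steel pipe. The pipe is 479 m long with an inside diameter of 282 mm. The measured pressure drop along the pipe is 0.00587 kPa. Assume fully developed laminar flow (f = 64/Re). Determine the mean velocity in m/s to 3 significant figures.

For laminar flow, f = 64/Re with Re = ρVD/μ, so Darcy-Weisbach reduces to ΔP = 32μLV/D². Solving for V: V = ΔP·D²/(32μL) = 5.87·(0.282)²/(32·0.00216·479) = 0.0141 m/s.
Check: Re = ρVD/μ = 818·0.0141·0.282/0.00216 = 1506 < 2300, so the laminar assumption holds.

V ≈ 0.0141 m/s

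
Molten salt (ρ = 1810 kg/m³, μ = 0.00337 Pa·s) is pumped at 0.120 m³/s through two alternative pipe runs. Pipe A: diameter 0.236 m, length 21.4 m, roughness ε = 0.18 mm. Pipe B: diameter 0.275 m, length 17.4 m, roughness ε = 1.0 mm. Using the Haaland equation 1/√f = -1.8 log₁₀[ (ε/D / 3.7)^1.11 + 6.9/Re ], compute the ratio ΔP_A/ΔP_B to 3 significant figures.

Pipe A: V = Q/A = 0.12/0.04374 = 2.743 m/s; Re = 3.477e+05; ε/D = 0.000763; Haaland → f = 0.01933; ΔP_A = f(L/D)(ρV²/2) = 1.194e+04 Pa.
Pipe B: V = Q/A = 0.12/0.0594 = 2.02 m/s; Re = 2.984e+05; ε/D = 0.00364; Haaland → f = 0.02805; ΔP_B = f(L/D)(ρV²/2) = 6557 Pa.
ΔP_A/ΔP_B = 1.194e+04/6557 = 1.82.

ΔP_A/ΔP_B ≈ 1.82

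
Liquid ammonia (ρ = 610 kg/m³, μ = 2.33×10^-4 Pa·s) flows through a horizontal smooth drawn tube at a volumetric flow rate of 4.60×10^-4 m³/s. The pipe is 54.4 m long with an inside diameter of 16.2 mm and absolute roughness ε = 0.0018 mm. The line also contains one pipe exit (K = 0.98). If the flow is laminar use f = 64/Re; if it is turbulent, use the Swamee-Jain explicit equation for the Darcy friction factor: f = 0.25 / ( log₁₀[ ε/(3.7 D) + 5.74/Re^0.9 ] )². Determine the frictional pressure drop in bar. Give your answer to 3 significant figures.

ΔP ≈ 0.969 bar

Cross-sectional area A = πD²/4 = π(0.0162)²/4 = 0.0002061 m²; mean velocity V = Q/A = 0.00046/0.0002061 = 2.232 m/s.
Reynolds number Re = ρVD/μ = 610 · 2.232 · 0.0162 / 0.000233 = 9.465e+04.
Re > 4000 → turbulent. Relative roughness ε/D = 1.8e-06/0.0162 = 0.000111. Swamee-Jain: f = 0.25/(log₁₀[0.000111/3.7 + 5.74/9.465e+04^0.9])² = 0.25/(log₁₀[3e-05 + 0.000191])² = 0.25/(-3.656)² = 0.0187.
Total minor-loss coefficient ΣK = 1·0.98 = 0.98.
ΔP = [f·L/D + ΣK]·(ρV²/2) = [0.0187·54.4/0.0162 + 0.98]·(610·2.232²/2) = [62.8 + 0.98]·1519 = 9.689e+04 Pa.
ΔP = 9.689e+04 Pa = 0.969 bar.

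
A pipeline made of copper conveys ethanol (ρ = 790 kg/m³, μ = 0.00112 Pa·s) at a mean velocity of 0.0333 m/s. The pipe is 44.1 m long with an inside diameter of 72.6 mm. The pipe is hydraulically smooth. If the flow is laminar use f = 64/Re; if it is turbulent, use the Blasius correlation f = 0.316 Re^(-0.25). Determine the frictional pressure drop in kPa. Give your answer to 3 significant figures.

Reynolds number Re = ρVD/μ = 790 · 0.0333 · 0.0726 / 0.00112 = 1705.
Re < 2300 → laminar flow, so f = 64/Re = 64/1705 = 0.03753 (the turbulent correlation is not needed).
Darcy-Weisbach: ΔP = f(L/D)(ρV²/2) = 0.03753·(44.1/0.0726)·(790·0.0333²/2) = 0.03753·607.4·0.438 = 9.986 Pa.
ΔP = 9.986 Pa = 0.00999 kPa.

ΔP ≈ 0.00999 kPa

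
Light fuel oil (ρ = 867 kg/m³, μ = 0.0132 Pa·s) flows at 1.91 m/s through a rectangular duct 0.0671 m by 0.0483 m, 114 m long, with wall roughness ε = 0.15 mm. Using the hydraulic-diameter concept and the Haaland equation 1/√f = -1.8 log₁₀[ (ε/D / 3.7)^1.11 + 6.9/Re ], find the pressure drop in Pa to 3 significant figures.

Hydraulic diameter D_h = 4A/P = 4·(0.0671·0.0483)/(2·(0.0671+0.0483)) = 0.01296/0.2308 = 0.05617 m.
Re = ρVD_h/μ = 867·1.91·0.05617/0.0132 = 7046.
ε/D_h = 0.00015/0.05617 = 0.00267; Haaland gives 1/√f = -1.8 log₁₀[0.000326+0.000979] = 5.192, so f = 0.0371.
ΔP = f(L/D_h)(ρV²/2) = 0.0371·114/0.05617·1581 = 1.191e+05 Pa.

ΔP ≈ 119000 Pa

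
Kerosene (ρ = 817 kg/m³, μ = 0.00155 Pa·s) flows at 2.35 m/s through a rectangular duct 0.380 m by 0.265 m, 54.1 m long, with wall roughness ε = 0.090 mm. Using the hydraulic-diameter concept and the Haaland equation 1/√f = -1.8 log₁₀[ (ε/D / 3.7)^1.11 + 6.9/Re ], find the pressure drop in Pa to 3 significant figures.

Hydraulic diameter D_h = 4A/P = 4·(0.38·0.265)/(2·(0.38+0.265)) = 0.4028/1.29 = 0.3122 m.
Re = ρVD_h/μ = 817·2.35·0.3122/0.00155 = 3.868e+05.
ε/D_h = 9e-05/0.3122 = 0.000288; Haaland gives 1/√f = -1.8 log₁₀[2.75e-05+1.78e-05] = 7.818, so f = 0.01636.
ΔP = f(L/D_h)(ρV²/2) = 0.01636·54.1/0.3122·2256 = 6395 Pa.

ΔP ≈ 6390 Pa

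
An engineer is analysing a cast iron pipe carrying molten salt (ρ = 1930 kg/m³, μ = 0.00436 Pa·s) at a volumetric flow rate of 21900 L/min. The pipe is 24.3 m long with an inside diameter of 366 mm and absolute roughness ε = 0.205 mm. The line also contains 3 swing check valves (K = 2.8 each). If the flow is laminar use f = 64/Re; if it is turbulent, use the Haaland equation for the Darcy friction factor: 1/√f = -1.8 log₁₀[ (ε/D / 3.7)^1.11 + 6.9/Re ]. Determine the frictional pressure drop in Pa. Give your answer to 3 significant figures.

Q = 21900 L/min = 21900/60000 = 0.365 m³/s.
Cross-sectional area A = πD²/4 = π(0.366)²/4 = 0.1052 m²; mean velocity V = Q/A = 0.365/0.1052 = 3.469 m/s.
Reynolds number Re = ρVD/μ = 1930 · 3.469 · 0.366 / 0.00436 = 5.621e+05.
Re > 4000 → turbulent. Relative roughness ε/D = 0.000205/0.366 = 0.00056. Haaland: 1/√f = -1.8 log₁₀[(0.00056/3.7)^1.11 + 6.9/5.621e+05] = -1.8 log₁₀[5.75e-05 + 1.23e-05] = 7.481, so f = 0.01787.
Total minor-loss coefficient ΣK = 3·2.8 = 8.4.
ΔP = [f·L/D + ΣK]·(ρV²/2) = [0.01787·24.3/0.366 + 8.4]·(1930·3.469²/2) = [1.186 + 8.4]·1.161e+04 = 1.113e+05 Pa.

ΔP ≈ 111000 Pa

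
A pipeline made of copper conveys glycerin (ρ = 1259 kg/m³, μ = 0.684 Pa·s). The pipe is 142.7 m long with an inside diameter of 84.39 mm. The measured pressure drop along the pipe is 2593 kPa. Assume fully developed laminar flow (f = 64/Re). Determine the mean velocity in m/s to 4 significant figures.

V ≈ 5.912 m/s

For laminar flow, f = 64/Re with Re = ρVD/μ, so Darcy-Weisbach reduces to ΔP = 32μLV/D². Solving for V: V = ΔP·D²/(32μL) = 2.593e+06·(0.08439)²/(32·0.684·142.7) = 5.912 m/s.
Check: Re = ρVD/μ = 1259·5.912·0.08439/0.684 = 918.4 < 2300, so the laminar assumption holds.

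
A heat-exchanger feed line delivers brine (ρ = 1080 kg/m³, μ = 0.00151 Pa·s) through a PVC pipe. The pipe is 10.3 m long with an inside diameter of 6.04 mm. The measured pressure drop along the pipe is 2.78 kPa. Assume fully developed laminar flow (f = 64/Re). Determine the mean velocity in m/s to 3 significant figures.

V ≈ 0.204 m/s

For laminar flow, f = 64/Re with Re = ρVD/μ, so Darcy-Weisbach reduces to ΔP = 32μLV/D². Solving for V: V = ΔP·D²/(32μL) = 2780·(0.00604)²/(32·0.00151·10.3) = 0.2038 m/s.
Check: Re = ρVD/μ = 1080·0.2038·0.00604/0.00151 = 880.3 < 2300, so the laminar assumption holds.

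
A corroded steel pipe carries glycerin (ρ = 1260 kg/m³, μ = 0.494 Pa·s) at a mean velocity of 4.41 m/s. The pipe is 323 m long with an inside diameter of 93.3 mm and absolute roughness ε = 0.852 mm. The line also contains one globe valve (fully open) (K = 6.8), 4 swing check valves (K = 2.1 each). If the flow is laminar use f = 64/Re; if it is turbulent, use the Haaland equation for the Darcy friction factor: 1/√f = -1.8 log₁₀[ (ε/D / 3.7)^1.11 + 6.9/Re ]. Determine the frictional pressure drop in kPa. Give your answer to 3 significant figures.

ΔP ≈ 2770 kPa

Reynolds number Re = ρVD/μ = 1260 · 4.41 · 0.0933 / 0.494 = 1049.
Re < 2300 → laminar flow, so f = 64/Re = 64/1049 = 0.06098 (the turbulent correlation is not needed).
Total minor-loss coefficient ΣK = 1·6.8 + 4·2.1 = 15.2.
ΔP = [f·L/D + ΣK]·(ρV²/2) = [0.06098·323/0.0933 + 15.2]·(1260·4.41²/2) = [211.1 + 15.2]·1.225e+04 = 2.773e+06 Pa.
ΔP = 2.773e+06 Pa = 2770 kPa.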